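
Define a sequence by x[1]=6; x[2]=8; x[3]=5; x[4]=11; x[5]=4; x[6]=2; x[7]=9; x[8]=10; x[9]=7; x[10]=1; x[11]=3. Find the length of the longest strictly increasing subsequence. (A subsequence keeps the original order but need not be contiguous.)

4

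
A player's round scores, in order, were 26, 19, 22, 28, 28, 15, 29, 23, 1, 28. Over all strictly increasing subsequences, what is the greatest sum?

Let S[i] be the best sum of a strictly increasing subsequence ending at i:
i:      1  2  3  4  5  6  7  8  9 10
a[i]:  26 19 22 28 28 15 29 23  1 28
S:     26 19 41 69 69 15 98 64  1 92
Maximum is 98 (e.g. 19 + 22 + 28 + 29).

98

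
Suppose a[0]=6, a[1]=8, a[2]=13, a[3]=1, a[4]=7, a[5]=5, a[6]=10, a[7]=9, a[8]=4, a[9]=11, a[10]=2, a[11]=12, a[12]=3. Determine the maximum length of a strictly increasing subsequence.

Let dp[i] be the length of the longest such subsequence ending at index i:
i:      0  1  2  3  4  5  6  7  8  9 10 11 12
a[i]:   6  8 13  1  7  5 10  9  4 11  2 12  3
dp:     1  2  3  1  2  2  3  3  2  4  2  5  3
Maximum dp value is 5.

5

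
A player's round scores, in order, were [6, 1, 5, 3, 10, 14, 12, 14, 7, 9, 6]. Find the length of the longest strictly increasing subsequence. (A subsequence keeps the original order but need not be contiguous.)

Track the smallest tail for each achievable length (strict):
6 → extends → [6]
1 → replaces 6 → [1]
5 → extends → [1, 5]
3 → replaces 5 → [1, 3]
10 → extends → [1, 3, 10]
14 → extends → [1, 3, 10, 14]
12 → replaces 14 → [1, 3, 10, 12]
14 → extends → [1, 3, 10, 12, 14]
7 → replaces 10 → [1, 3, 7, 12, 14]
9 → replaces 12 → [1, 3, 7, 9, 14]
6 → replaces 7 → [1, 3, 6, 9, 14]
Five tails, so the longest strictly increasing subsequence has length 5 (e.g. 1, 5, 10, 12, 14).

5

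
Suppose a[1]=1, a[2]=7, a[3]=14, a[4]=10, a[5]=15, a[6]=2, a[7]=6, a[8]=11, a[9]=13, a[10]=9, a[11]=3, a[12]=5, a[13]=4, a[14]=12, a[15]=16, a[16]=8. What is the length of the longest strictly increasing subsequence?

Track the smallest tail for each achievable length (strict):
1 → extends → [1]
7 → extends → [1, 7]
14 → extends → [1, 7, 14]
10 → replaces 14 → [1, 7, 10]
15 → extends → [1, 7, 10, 15]
2 → replaces 7 → [1, 2, 10, 15]
6 → replaces 10 → [1, 2, 6, 15]
11 → replaces 15 → [1, 2, 6, 11]
13 → extends → [1, 2, 6, 11, 13]
9 → replaces 11 → [1, 2, 6, 9, 13]
3 → replaces 6 → [1, 2, 3, 9, 13]
5 → replaces 9 → [1, 2, 3, 5, 13]
4 → replaces 5 → [1, 2, 3, 4, 13]
12 → replaces 13 → [1, 2, 3, 4, 12]
16 → extends → [1, 2, 3, 4, 12, 16]
8 → replaces 12 → [1, 2, 3, 4, 8, 16]
Six tails, so the longest strictly increasing subsequence has length 6 (e.g. 1, 7, 10, 11, 13, 16).

6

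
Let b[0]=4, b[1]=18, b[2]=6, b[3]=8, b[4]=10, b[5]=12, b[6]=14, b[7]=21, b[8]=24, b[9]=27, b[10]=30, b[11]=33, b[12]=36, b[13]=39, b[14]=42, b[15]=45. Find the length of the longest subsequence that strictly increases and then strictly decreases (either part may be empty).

inc[i] = longest strictly increasing subsequence ending at i; dec[i] = longest strictly decreasing subsequence starting at i:
i:      0  1  2  3  4  5  6  7  8  9 10 11 12 13 14 15
b[i]:   4 18  6  8 10 12 14 21 24 27 30 33 36 39 42 45
inc:    1  2  2  3  4  5  6  7  8  9 10 11 12 13 14 15
dec:    1  2  1  1  1  1  1  1  1  1  1  1  1  1  1  1
Best peak at i=15 (value 45): inc=15, dec=1, length 15+1−1 = 15.

15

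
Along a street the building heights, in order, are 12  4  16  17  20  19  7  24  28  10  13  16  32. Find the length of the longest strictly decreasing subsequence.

3

Negate each value so 'decreasing' becomes 'increasing', then run patience tails on the negated sequence:
-12 → extends → [-12]
-4 → extends → [-12, -4]
-16 → replaces -12 → [-16, -4]
-17 → replaces -16 → [-17, -4]
-20 → replaces -17 → [-20, -4]
-19 → replaces -4 → [-20, -19]
-7 → extends → [-20, -19, -7]
-24 → replaces -20 → [-24, -19, -7]
-28 → replaces -24 → [-28, -19, -7]
-10 → replaces -7 → [-28, -19, -10]
-13 → replaces -10 → [-28, -19, -13]
-16 → replaces -13 → [-28, -19, -16]
-32 → replaces -28 → [-32, -19, -16]
Three tails, so the longest strictly decreasing subsequence of the original has length 3.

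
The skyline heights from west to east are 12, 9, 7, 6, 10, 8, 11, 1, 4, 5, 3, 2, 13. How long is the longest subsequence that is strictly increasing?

4

Track the smallest tail for each achievable length (strict):
12 → extends → [12]
9 → replaces 12 → [9]
7 → replaces 9 → [7]
6 → replaces 7 → [6]
10 → extends → [6, 10]
8 → replaces 10 → [6, 8]
11 → extends → [6, 8, 11]
1 → replaces 6 → [1, 8, 11]
4 → replaces 8 → [1, 4, 11]
5 → replaces 11 → [1, 4, 5]
3 → replaces 4 → [1, 3, 5]
2 → replaces 3 → [1, 2, 5]
13 → extends → [1, 2, 5, 13]
Four tails, so the longest strictly increasing subsequence has length 4 (e.g. 9, 10, 11, 13).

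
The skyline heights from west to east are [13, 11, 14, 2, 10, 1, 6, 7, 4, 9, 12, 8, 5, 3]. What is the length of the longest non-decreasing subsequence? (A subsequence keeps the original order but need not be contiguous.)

Track the smallest tail for each achievable length (allowing ties):
13 → extends → [13]
11 → replaces 13 → [11]
14 → extends → [11, 14]
2 → replaces 11 → [2, 14]
10 → replaces 14 → [2, 10]
1 → replaces 2 → [1, 10]
6 → replaces 10 → [1, 6]
7 → extends → [1, 6, 7]
4 → replaces 6 → [1, 4, 7]
9 → extends → [1, 4, 7, 9]
12 → extends → [1, 4, 7, 9, 12]
8 → replaces 9 → [1, 4, 7, 8, 12]
5 → replaces 7 → [1, 4, 5, 8, 12]
3 → replaces 4 → [1, 3, 5, 8, 12]
Five tails, so the longest non-decreasing subsequence has length 5 (e.g. 2, 6, 7, 9, 12).

5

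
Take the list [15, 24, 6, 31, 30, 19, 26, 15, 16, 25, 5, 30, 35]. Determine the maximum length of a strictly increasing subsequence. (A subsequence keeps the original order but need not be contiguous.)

Track the smallest tail for each achievable length (strict):
15 → extends → [15]
24 → extends → [15, 24]
6 → replaces 15 → [6, 24]
31 → extends → [6, 24, 31]
30 → replaces 31 → [6, 24, 30]
19 → replaces 24 → [6, 19, 30]
26 → replaces 30 → [6, 19, 26]
15 → replaces 19 → [6, 15, 26]
16 → replaces 26 → [6, 15, 16]
25 → extends → [6, 15, 16, 25]
5 → replaces 6 → [5, 15, 16, 25]
30 → extends → [5, 15, 16, 25, 30]
35 → extends → [5, 15, 16, 25, 30, 35]
Six tails, so the longest strictly increasing subsequence has length 6 (e.g. 6, 15, 16, 25, 30, 35).

6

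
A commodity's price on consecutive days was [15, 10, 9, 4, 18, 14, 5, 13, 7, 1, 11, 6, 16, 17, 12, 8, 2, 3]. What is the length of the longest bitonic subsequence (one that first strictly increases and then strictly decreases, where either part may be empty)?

inc[i] = longest strictly increasing subsequence ending at i; dec[i] = longest strictly decreasing subsequence starting at i:
i:      1  2  3  4  5  6  7  8  9 10 11 12 13 14 15 16 17 18
a[i]:  15 10  9  4 18 14  5 13  7  1 11  6 16 17 12  8  2  3
inc:    1  1  1  1  2  2  2  3  3  1  4  3  5  6  5  4  2  3
dec:    6  5  4  2  6  5  2  4  3  1  3  2  4  4  3  2  1  1
Best peak at i=14 (value 17): inc=6, dec=4, length 6+4−1 = 9.

9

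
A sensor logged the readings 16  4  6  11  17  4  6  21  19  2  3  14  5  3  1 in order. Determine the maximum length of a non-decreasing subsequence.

Track the smallest tail for each achievable length (allowing ties):
16 → extends → [16]
4 → replaces 16 → [4]
6 → extends → [4, 6]
11 → extends → [4, 6, 11]
17 → extends → [4, 6, 11, 17]
4 → replaces 6 → [4, 4, 11, 17]
6 → replaces 11 → [4, 4, 6, 17]
21 → extends → [4, 4, 6, 17, 21]
19 → replaces 21 → [4, 4, 6, 17, 19]
2 → replaces 4 → [2, 4, 6, 17, 19]
3 → replaces 4 → [2, 3, 6, 17, 19]
14 → replaces 17 → [2, 3, 6, 14, 19]
5 → replaces 6 → [2, 3, 5, 14, 19]
3 → replaces 5 → [2, 3, 3, 14, 19]
1 → replaces 2 → [1, 3, 3, 14, 19]
Five tails, so the longest non-decreasing subsequence has length 5 (e.g. 4, 6, 11, 17, 21).

5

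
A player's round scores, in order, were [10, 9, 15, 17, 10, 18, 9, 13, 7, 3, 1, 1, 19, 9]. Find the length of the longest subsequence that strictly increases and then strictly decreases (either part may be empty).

inc[i] = longest strictly increasing subsequence ending at i; dec[i] = longest strictly decreasing subsequence starting at i:
i:      1  2  3  4  5  6  7  8  9 10 11 12 13 14
a[i]:  10  9 15 17 10 18  9 13  7  3  1  1 19  9
inc:    1  1  2  3  2  4  1  3  1  1  1  1  5  2
dec:    5  4  6  6  5  5  4  4  3  2  1  1  2  1
Best peak at i=4 (value 17): inc=3, dec=6, length 3+6−1 = 8.

8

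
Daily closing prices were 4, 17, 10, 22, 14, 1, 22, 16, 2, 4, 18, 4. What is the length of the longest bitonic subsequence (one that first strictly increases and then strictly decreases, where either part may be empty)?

inc[i] = longest strictly increasing subsequence ending at i; dec[i] = longest strictly decreasing subsequence starting at i:
i:      1  2  3  4  5  6  7  8  9 10 11 12
a[i]:   4 17 10 22 14  1 22 16  2  4 18  4
inc:    1  2  2  3  3  1  4  4  2  3  5  3
dec:    2  3  2  3  2  1  3  2  1  1  2  1
Best peak at i=7 (value 22): inc=4, dec=3, length 4+3−1 = 6.

6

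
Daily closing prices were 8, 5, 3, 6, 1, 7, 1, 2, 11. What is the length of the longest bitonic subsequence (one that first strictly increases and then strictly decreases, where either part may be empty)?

inc[i] = longest strictly increasing subsequence ending at i; dec[i] = longest strictly decreasing subsequence starting at i:
i:      1  2  3  4  5  6  7  8  9
a[i]:   8  5  3  6  1  7  1  2 11
inc:    1  1  1  2  1  3  1  2  4
dec:    4  3  2  2  1  2  1  1  1
Best peak at i=1 (value 8): inc=1, dec=4, length 1+4−1 = 4.

4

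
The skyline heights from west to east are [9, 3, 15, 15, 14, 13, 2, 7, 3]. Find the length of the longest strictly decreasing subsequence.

Negate each value so 'decreasing' becomes 'increasing', then run patience tails on the negated sequence:
-9 → extends → [-9]
-3 → extends → [-9, -3]
-15 → replaces -9 → [-15, -3]
-15 → already a tail → [-15, -3]
-14 → replaces -3 → [-15, -14]
-13 → extends → [-15, -14, -13]
-2 → extends → [-15, -14, -13, -2]
-7 → replaces -2 → [-15, -14, -13, -7]
-3 → extends → [-15, -14, -13, -7, -3]
Five tails, so the longest strictly decreasing subsequence of the original has length 5.

5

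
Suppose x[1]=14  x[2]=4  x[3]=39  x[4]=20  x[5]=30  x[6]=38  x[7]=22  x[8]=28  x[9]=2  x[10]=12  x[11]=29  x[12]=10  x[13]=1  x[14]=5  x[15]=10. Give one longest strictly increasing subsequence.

Patience tails give the LIS length; then backtrack through the dp parents:
14 → extends → [14]
4 → replaces 14 → [4]
39 → extends → [4, 39]
20 → replaces 39 → [4, 20]
30 → extends → [4, 20, 30]
38 → extends → [4, 20, 30, 38]
22 → replaces 30 → [4, 20, 22, 38]
28 → replaces 38 → [4, 20, 22, 28]
2 → replaces 4 → [2, 20, 22, 28]
12 → replaces 20 → [2, 12, 22, 28]
29 → extends → [2, 12, 22, 28, 29]
10 → replaces 12 → [2, 10, 22, 28, 29]
1 → replaces 2 → [1, 10, 22, 28, 29]
5 → replaces 10 → [1, 5, 22, 28, 29]
10 → replaces 22 → [1, 5, 10, 28, 29]
Length 5; one witness is 14, 20, 22, 28, 29.

14, 20, 22, 28, 29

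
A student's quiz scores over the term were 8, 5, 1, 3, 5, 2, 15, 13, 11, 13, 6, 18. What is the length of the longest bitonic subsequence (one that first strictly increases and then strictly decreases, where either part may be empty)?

inc[i] = longest strictly increasing subsequence ending at i; dec[i] = longest strictly decreasing subsequence starting at i:
i:      1  2  3  4  5  6  7  8  9 10 11 12
a[i]:   8  5  1  3  5  2 15 13 11 13  6 18
inc:    1  1  1  2  3  2  4  4  4  5  4  6
dec:    4  3  1  2  2  1  4  3  2  2  1  1
Best peak at i=7 (value 15): inc=4, dec=4, length 4+4−1 = 7.

7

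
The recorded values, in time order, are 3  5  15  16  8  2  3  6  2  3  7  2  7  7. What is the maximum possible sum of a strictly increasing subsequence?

39

Let S[i] be the best sum of a strictly increasing subsequence ending at i:
i:      1  2  3  4  5  6  7  8  9 10 11 12 13 14
a[i]:   3  5 15 16  8  2  3  6  2  3  7  2  7  7
S:      3  8 23 39 16  2  5 14  2  5 21  2 21 21
Maximum is 39 (e.g. 3 + 5 + 15 + 16).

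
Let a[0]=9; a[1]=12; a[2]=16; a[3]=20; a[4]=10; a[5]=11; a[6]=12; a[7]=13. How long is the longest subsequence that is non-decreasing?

Track the smallest tail for each achievable length (allowing ties):
9 → extends → [9]
12 → extends → [9, 12]
16 → extends → [9, 12, 16]
20 → extends → [9, 12, 16, 20]
10 → replaces 12 → [9, 10, 16, 20]
11 → replaces 16 → [9, 10, 11, 20]
12 → replaces 20 → [9, 10, 11, 12]
13 → extends → [9, 10, 11, 12, 13]
Five tails, so the longest non-decreasing subsequence has length 5 (e.g. 9, 10, 11, 12, 13).

5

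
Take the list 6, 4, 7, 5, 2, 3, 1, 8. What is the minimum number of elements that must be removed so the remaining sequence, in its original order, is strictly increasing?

Fewest deletions = n − (longest strictly increasing subsequence).
i:     1 2 3 4 5 6 7 8
a[i]:  6 4 7 5 2 3 1 8
dp:    1 1 2 2 1 2 1 3
max dp = 3, so deletions = 8 − 3 = 5.

5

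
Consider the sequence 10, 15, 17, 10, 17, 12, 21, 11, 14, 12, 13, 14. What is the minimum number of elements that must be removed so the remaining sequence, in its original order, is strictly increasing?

Fewest deletions = n − (longest strictly increasing subsequence).
i:      1  2  3  4  5  6  7  8  9 10 11 12
a[i]:  10 15 17 10 17 12 21 11 14 12 13 14
dp:     1  2  3  1  3  2  4  2  3  3  4  5
max dp = 5, so deletions = 12 − 5 = 7.

7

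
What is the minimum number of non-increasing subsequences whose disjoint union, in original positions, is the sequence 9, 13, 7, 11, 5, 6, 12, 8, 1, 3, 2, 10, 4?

Place each on the leftmost legal pile:
9 → new pile 1 (tops now [9])
13 → new pile 2 (tops now [9, 13])
7 → pile 1 (tops now [7, 13])
11 → pile 2 (tops now [7, 11])
5 → pile 1 (tops now [5, 11])
6 → pile 2 (tops now [5, 6])
12 → new pile 3 (tops now [5, 6, 12])
8 → pile 3 (tops now [5, 6, 8])
1 → pile 1 (tops now [1, 6, 8])
3 → pile 2 (tops now [1, 3, 8])
2 → pile 2 (tops now [1, 2, 8])
10 → new pile 4 (tops now [1, 2, 8, 10])
4 → pile 3 (tops now [1, 2, 4, 10])
Four piles.

4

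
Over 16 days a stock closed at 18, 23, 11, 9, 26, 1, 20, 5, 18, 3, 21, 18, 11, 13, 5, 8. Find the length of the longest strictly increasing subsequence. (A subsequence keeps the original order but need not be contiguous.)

4

Track the smallest tail for each achievable length (strict):
18 → extends → [18]
23 → extends → [18, 23]
11 → replaces 18 → [11, 23]
9 → replaces 11 → [9, 23]
26 → extends → [9, 23, 26]
1 → replaces 9 → [1, 23, 26]
20 → replaces 23 → [1, 20, 26]
5 → replaces 20 → [1, 5, 26]
18 → replaces 26 → [1, 5, 18]
3 → replaces 5 → [1, 3, 18]
21 → extends → [1, 3, 18, 21]
18 → already a tail → [1, 3, 18, 21]
11 → replaces 18 → [1, 3, 11, 21]
13 → replaces 21 → [1, 3, 11, 13]
5 → replaces 11 → [1, 3, 5, 13]
8 → replaces 13 → [1, 3, 5, 8]
Four tails, so the longest strictly increasing subsequence has length 4 (e.g. 1, 5, 18, 21).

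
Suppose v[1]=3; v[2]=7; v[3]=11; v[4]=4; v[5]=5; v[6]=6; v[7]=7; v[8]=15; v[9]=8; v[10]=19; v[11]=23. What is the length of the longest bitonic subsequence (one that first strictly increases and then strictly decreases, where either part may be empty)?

inc[i] = longest strictly increasing subsequence ending at i; dec[i] = longest strictly decreasing subsequence starting at i:
i:      1  2  3  4  5  6  7  8  9 10 11
v[i]:   3  7 11  4  5  6  7 15  8 19 23
inc:    1  2  3  2  3  4  5  6  6  7  8
dec:    1  2  2  1  1  1  1  2  1  1  1
Best peak at i=11 (value 23): inc=8, dec=1, length 8+1−1 = 8.

8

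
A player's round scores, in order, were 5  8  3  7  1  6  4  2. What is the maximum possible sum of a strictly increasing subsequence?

Let S[i] be the best sum of a strictly increasing subsequence ending at i:
i:      1  2  3  4  5  6  7  8
a[i]:   5  8  3  7  1  6  4  2
S:      5 13  3 12  1 11  7  3
Maximum is 13 (e.g. 5 + 8).

13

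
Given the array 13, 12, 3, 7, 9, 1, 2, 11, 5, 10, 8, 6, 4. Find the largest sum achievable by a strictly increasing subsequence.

Let S[i] be the best sum of a strictly increasing subsequence ending at i:
i:      1  2  3  4  5  6  7  8  9 10 11 12 13
a[i]:  13 12  3  7  9  1  2 11  5 10  8  6  4
S:     13 12  3 10 19  1  3 30  8 29 18 14  7
Maximum is 30 (e.g. 3 + 7 + 9 + 11).

30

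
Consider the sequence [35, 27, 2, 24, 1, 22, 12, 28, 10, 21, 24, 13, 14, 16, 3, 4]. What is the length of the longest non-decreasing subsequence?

5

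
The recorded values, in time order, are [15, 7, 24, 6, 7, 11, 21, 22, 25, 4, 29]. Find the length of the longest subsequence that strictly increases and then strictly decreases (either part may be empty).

7

inc[i] = longest strictly increasing subsequence ending at i; dec[i] = longest strictly decreasing subsequence starting at i:
i:      1  2  3  4  5  6  7  8  9 10 11
a[i]:  15  7 24  6  7 11 21 22 25  4 29
inc:    1  1  2  1  2  3  4  5  6  1  7
dec:    4  3  3  2  2  2  2  2  2  1  1
Best peak at i=9 (value 25): inc=6, dec=2, length 6+2−1 = 7.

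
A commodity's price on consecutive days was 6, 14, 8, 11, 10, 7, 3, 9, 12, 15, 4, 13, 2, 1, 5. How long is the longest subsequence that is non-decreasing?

Let dp[i] be the length of the longest such subsequence ending at index i:
i:      1  2  3  4  5  6  7  8  9 10 11 12 13 14 15
a[i]:   6 14  8 11 10  7  3  9 12 15  4 13  2  1  5
dp:     1  2  2  3  3  2  1  3  4  5  2  5  1  1  3
Maximum dp value is 5.

5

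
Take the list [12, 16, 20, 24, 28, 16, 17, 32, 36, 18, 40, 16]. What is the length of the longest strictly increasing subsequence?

8

Let dp[i] be the length of the longest such subsequence ending at index i:
i:      1  2  3  4  5  6  7  8  9 10 11 12
a[i]:  12 16 20 24 28 16 17 32 36 18 40 16
dp:     1  2  3  4  5  2  3  6  7  4  8  2
Maximum dp value is 8.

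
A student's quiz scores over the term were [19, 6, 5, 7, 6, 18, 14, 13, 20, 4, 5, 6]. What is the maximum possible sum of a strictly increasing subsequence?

Let S[i] be the best sum of a strictly increasing subsequence ending at i:
i:      1  2  3  4  5  6  7  8  9 10 11 12
a[i]:  19  6  5  7  6 18 14 13 20  4  5  6
S:     19  6  5 13 11 31 27 26 51  4  9 15
Maximum is 51 (e.g. 6 + 7 + 18 + 20).

51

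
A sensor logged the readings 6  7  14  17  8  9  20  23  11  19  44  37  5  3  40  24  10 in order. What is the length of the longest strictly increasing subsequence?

Track the smallest tail for each achievable length (strict):
6 → extends → [6]
7 → extends → [6, 7]
14 → extends → [6, 7, 14]
17 → extends → [6, 7, 14, 17]
8 → replaces 14 → [6, 7, 8, 17]
9 → replaces 17 → [6, 7, 8, 9]
20 → extends → [6, 7, 8, 9, 20]
23 → extends → [6, 7, 8, 9, 20, 23]
11 → replaces 20 → [6, 7, 8, 9, 11, 23]
19 → replaces 23 → [6, 7, 8, 9, 11, 19]
44 → extends → [6, 7, 8, 9, 11, 19, 44]
37 → replaces 44 → [6, 7, 8, 9, 11, 19, 37]
5 → replaces 6 → [5, 7, 8, 9, 11, 19, 37]
3 → replaces 5 → [3, 7, 8, 9, 11, 19, 37]
40 → extends → [3, 7, 8, 9, 11, 19, 37, 40]
24 → replaces 37 → [3, 7, 8, 9, 11, 19, 24, 40]
10 → replaces 11 → [3, 7, 8, 9, 10, 19, 24, 40]
Eight tails, so the longest strictly increasing subsequence has length 8 (e.g. 6, 7, 14, 17, 20, 23, 37, 40).

8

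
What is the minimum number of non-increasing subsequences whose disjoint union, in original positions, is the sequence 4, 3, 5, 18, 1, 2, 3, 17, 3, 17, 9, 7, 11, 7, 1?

The minimum number of non-increasing subsequences covering a sequence equals the length of its longest strictly increasing subsequence.
LIS length is 5 (e.g. 1, 2, 3, 9, 11), so 5 piles are needed.

5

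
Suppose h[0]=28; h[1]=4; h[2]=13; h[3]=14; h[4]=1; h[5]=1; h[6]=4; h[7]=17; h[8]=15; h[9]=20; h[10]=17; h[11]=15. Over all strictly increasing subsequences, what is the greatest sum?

Let S[i] be the best sum of a strictly increasing subsequence ending at i:
i:      0  1  2  3  4  5  6  7  8  9 10 11
h[i]:  28  4 13 14  1  1  4 17 15 20 17 15
S:     28  4 17 31  1  1  5 48 46 68 63 46
Maximum is 68 (e.g. 4 + 13 + 14 + 17 + 20).

68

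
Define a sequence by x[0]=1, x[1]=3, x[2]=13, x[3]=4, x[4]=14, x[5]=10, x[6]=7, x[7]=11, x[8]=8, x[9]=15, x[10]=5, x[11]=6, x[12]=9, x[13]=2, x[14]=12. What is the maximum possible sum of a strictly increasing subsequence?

Let S[i] be the best sum of a strictly increasing subsequence ending at i:
i:      0  1  2  3  4  5  6  7  8  9 10 11 12 13 14
x[i]:   1  3 13  4 14 10  7 11  8 15  5  6  9  2 12
S:      1  4 17  8 31 18 15 29 23 46 13 19 32  3 44
Maximum is 46 (e.g. 1 + 3 + 13 + 14 + 15).

46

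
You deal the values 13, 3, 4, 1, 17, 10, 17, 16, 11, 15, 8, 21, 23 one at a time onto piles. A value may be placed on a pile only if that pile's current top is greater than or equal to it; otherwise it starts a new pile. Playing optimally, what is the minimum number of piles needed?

7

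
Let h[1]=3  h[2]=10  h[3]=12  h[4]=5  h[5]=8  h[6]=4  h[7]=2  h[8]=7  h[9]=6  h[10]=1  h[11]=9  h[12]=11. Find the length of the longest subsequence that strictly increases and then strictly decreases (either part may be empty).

7

inc[i] = longest strictly increasing subsequence ending at i; dec[i] = longest strictly decreasing subsequence starting at i:
i:      1  2  3  4  5  6  7  8  9 10 11 12
h[i]:   3 10 12  5  8  4  2  7  6  1  9 11
inc:    1  2  3  2  3  2  1  3  3  1  4  5
dec:    3  5  5  4  4  3  2  3  2  1  1  1
Best peak at i=3 (value 12): inc=3, dec=5, length 3+5−1 = 7.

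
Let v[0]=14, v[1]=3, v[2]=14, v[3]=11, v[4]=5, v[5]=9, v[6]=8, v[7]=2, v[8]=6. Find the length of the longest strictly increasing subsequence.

Track the smallest tail for each achievable length (strict):
14 → extends → [14]
3 → replaces 14 → [3]
14 → extends → [3, 14]
11 → replaces 14 → [3, 11]
5 → replaces 11 → [3, 5]
9 → extends → [3, 5, 9]
8 → replaces 9 → [3, 5, 8]
2 → replaces 3 → [2, 5, 8]
6 → replaces 8 → [2, 5, 6]
Three tails, so the longest strictly increasing subsequence has length 3 (e.g. 3, 5, 9).

3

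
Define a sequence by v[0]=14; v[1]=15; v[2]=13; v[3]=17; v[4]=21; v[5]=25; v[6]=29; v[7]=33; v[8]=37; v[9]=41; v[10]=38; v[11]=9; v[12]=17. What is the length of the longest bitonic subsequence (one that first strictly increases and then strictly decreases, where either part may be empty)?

inc[i] = longest strictly increasing subsequence ending at i; dec[i] = longest strictly decreasing subsequence starting at i:
i:      0  1  2  3  4  5  6  7  8  9 10 11 12
v[i]:  14 15 13 17 21 25 29 33 37 41 38  9 17
inc:    1  2  1  3  4  5  6  7  8  9  9  1  3
dec:    3  3  2  2  2  2  2  2  2  3  2  1  1
Best peak at i=9 (value 41): inc=9, dec=3, length 9+3−1 = 11.

11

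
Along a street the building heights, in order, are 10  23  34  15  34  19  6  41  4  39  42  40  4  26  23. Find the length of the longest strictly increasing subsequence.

5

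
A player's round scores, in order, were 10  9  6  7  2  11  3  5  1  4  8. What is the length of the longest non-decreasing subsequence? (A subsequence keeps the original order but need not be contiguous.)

4

Let dp[i] be the length of the longest such subsequence ending at index i:
i:      1  2  3  4  5  6  7  8  9 10 11
a[i]:  10  9  6  7  2 11  3  5  1  4  8
dp:     1  1  1  2  1  3  2  3  1  3  4
Maximum dp value is 4.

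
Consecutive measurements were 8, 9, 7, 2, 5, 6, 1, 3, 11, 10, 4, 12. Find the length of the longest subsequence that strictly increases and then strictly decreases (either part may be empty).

6

inc[i] = longest strictly increasing subsequence ending at i; dec[i] = longest strictly decreasing subsequence starting at i:
i:      1  2  3  4  5  6  7  8  9 10 11 12
a[i]:   8  9  7  2  5  6  1  3 11 10  4 12
inc:    1  2  1  1  2  3  1  2  4  4  3  5
dec:    4  4  3  2  2  2  1  1  3  2  1  1
Best peak at i=9 (value 11): inc=4, dec=3, length 4+3−1 = 6.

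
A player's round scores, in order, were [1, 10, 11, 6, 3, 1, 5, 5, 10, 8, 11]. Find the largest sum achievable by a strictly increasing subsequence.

30

Let S[i] be the best sum of a strictly increasing subsequence ending at i:
i:      1  2  3  4  5  6  7  8  9 10 11
a[i]:   1 10 11  6  3  1  5  5 10  8 11
S:      1 11 22  7  4  1  9  9 19 17 30
Maximum is 30 (e.g. 1 + 3 + 5 + 10 + 11).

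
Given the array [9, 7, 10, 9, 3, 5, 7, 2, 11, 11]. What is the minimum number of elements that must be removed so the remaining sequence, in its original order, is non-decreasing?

5

Fewest deletions = n − (longest non-decreasing subsequence).
Patience tails:
9 → extends → [9]
7 → replaces 9 → [7]
10 → extends → [7, 10]
9 → replaces 10 → [7, 9]
3 → replaces 7 → [3, 9]
5 → replaces 9 → [3, 5]
7 → extends → [3, 5, 7]
2 → replaces 3 → [2, 5, 7]
11 → extends → [2, 5, 7, 11]
11 → extends → [2, 5, 7, 11, 11]
Longest non-decreasing subsequence has length 5, so deletions = 10 − 5 = 5.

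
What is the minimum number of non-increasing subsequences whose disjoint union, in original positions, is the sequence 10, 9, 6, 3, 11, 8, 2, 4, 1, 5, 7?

4

Place each on the leftmost legal pile:
10 → new pile 1 (tops now [10])
9 → pile 1 (tops now [9])
6 → pile 1 (tops now [6])
3 → pile 1 (tops now [3])
11 → new pile 2 (tops now [3, 11])
8 → pile 2 (tops now [3, 8])
2 → pile 1 (tops now [2, 8])
4 → pile 2 (tops now [2, 4])
1 → pile 1 (tops now [1, 4])
5 → new pile 3 (tops now [1, 4, 5])
7 → new pile 4 (tops now [1, 4, 5, 7])
Four piles.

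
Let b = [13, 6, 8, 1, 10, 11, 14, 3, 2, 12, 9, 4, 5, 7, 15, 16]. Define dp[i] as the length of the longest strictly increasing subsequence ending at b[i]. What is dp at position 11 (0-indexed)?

3

dp[i] = 1 + max{dp[j] : j<i, b[j]<b[i]} (or 1 if no such j):
i:      0  1  2  3  4  5  6  7  8  9 10 11 12 13 14 15
b[i]:  13  6  8  1 10 11 14  3  2 12  9  4  5  7 15 16
dp:     1  1  2  1  3  4  5  2  2  5  3  3  4  5  6  7
At index 11 the value is 3.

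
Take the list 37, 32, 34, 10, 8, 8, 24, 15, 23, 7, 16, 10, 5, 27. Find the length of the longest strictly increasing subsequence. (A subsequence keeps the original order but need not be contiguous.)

Let dp[i] be the length of the longest such subsequence ending at index i:
i:      1  2  3  4  5  6  7  8  9 10 11 12 13 14
a[i]:  37 32 34 10  8  8 24 15 23  7 16 10  5 27
dp:     1  1  2  1  1  1  2  2  3  1  3  2  1  4
Maximum dp value is 4.

4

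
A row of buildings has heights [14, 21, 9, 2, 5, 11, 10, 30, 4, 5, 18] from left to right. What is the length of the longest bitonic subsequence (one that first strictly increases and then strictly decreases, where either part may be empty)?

5

inc[i] = longest strictly increasing subsequence ending at i; dec[i] = longest strictly decreasing subsequence starting at i:
i:      1  2  3  4  5  6  7  8  9 10 11
a[i]:  14 21  9  2  5 11 10 30  4  5 18
inc:    1  2  1  1  2  3  3  4  2  3  4
dec:    4  4  3  1  2  3  2  2  1  1  1
Best peak at i=2 (value 21): inc=2, dec=4, length 2+4−1 = 5.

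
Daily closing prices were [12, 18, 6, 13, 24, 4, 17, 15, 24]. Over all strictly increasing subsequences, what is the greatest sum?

66

Let S[i] be the best sum of a strictly increasing subsequence ending at i:
i:      1  2  3  4  5  6  7  8  9
a[i]:  12 18  6 13 24  4 17 15 24
S:     12 30  6 25 54  4 42 40 66
Maximum is 66 (e.g. 12 + 13 + 17 + 24).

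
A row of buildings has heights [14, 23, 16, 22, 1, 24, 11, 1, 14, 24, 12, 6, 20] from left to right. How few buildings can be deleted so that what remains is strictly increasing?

9

Fewest deletions = n − (longest strictly increasing subsequence).
Patience tails:
14 → extends → [14]
23 → extends → [14, 23]
16 → replaces 23 → [14, 16]
22 → extends → [14, 16, 22]
1 → replaces 14 → [1, 16, 22]
24 → extends → [1, 16, 22, 24]
11 → replaces 16 → [1, 11, 22, 24]
1 → already a tail → [1, 11, 22, 24]
14 → replaces 22 → [1, 11, 14, 24]
24 → already a tail → [1, 11, 14, 24]
12 → replaces 14 → [1, 11, 12, 24]
6 → replaces 11 → [1, 6, 12, 24]
20 → replaces 24 → [1, 6, 12, 20]
Longest strictly increasing subsequence has length 4, so deletions = 13 − 4 = 9.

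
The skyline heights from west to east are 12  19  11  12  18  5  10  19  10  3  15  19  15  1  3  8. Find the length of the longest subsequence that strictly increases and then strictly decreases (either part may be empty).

7

inc[i] = longest strictly increasing subsequence ending at i; dec[i] = longest strictly decreasing subsequence starting at i:
i:      1  2  3  4  5  6  7  8  9 10 11 12 13 14 15 16
a[i]:  12 19 11 12 18  5 10 19 10  3 15 19 15  1  3  8
inc:    1  2  1  2  3  1  2  4  2  1  3  4  3  1  2  3
dec:    5  5  4  4  4  3  3  4  3  2  2  3  2  1  1  1
Best peak at i=8 (value 19): inc=4, dec=4, length 4+4−1 = 7.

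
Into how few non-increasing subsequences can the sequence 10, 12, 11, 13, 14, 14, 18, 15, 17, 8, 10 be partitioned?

Place each on the leftmost legal pile:
10 → new pile 1 (tops now [10])
12 → new pile 2 (tops now [10, 12])
11 → pile 2 (tops now [10, 11])
13 → new pile 3 (tops now [10, 11, 13])
14 → new pile 4 (tops now [10, 11, 13, 14])
14 → pile 4 (tops now [10, 11, 13, 14])
18 → new pile 5 (tops now [10, 11, 13, 14, 18])
15 → pile 5 (tops now [10, 11, 13, 14, 15])
17 → new pile 6 (tops now [10, 11, 13, 14, 15, 17])
8 → pile 1 (tops now [8, 11, 13, 14, 15, 17])
10 → pile 2 (tops now [8, 10, 13, 14, 15, 17])
Six piles.

6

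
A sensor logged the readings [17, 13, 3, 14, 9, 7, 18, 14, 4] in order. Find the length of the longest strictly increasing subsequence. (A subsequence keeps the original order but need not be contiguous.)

3

Track the smallest tail for each achievable length (strict):
17 → extends → [17]
13 → replaces 17 → [13]
3 → replaces 13 → [3]
14 → extends → [3, 14]
9 → replaces 14 → [3, 9]
7 → replaces 9 → [3, 7]
18 → extends → [3, 7, 18]
14 → replaces 18 → [3, 7, 14]
4 → replaces 7 → [3, 4, 14]
Three tails, so the longest strictly increasing subsequence has length 3 (e.g. 13, 14, 18).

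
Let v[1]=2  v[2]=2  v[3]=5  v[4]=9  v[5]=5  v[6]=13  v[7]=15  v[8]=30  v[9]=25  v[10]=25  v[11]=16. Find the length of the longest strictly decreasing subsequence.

3

Negate each value so 'decreasing' becomes 'increasing', then run patience tails on the negated sequence:
-2 → extends → [-2]
-2 → already a tail → [-2]
-5 → replaces -2 → [-5]
-9 → replaces -5 → [-9]
-5 → extends → [-9, -5]
-13 → replaces -9 → [-13, -5]
-15 → replaces -13 → [-15, -5]
-30 → replaces -15 → [-30, -5]
-25 → replaces -5 → [-30, -25]
-25 → already a tail → [-30, -25]
-16 → extends → [-30, -25, -16]
Three tails, so the longest strictly decreasing subsequence of the original has length 3.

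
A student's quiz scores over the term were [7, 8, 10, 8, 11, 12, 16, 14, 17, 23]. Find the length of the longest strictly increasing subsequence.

8

Track the smallest tail for each achievable length (strict):
7 → extends → [7]
8 → extends → [7, 8]
10 → extends → [7, 8, 10]
8 → already a tail → [7, 8, 10]
11 → extends → [7, 8, 10, 11]
12 → extends → [7, 8, 10, 11, 12]
16 → extends → [7, 8, 10, 11, 12, 16]
14 → replaces 16 → [7, 8, 10, 11, 12, 14]
17 → extends → [7, 8, 10, 11, 12, 14, 17]
23 → extends → [7, 8, 10, 11, 12, 14, 17, 23]
Eight tails, so the longest strictly increasing subsequence has length 8 (e.g. 7, 8, 10, 11, 12, 16, 17, 23).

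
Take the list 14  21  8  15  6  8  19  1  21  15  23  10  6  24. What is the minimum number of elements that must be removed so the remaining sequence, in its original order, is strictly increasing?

Fewest deletions = n − (longest strictly increasing subsequence).
Patience tails:
14 → extends → [14]
21 → extends → [14, 21]
8 → replaces 14 → [8, 21]
15 → replaces 21 → [8, 15]
6 → replaces 8 → [6, 15]
8 → replaces 15 → [6, 8]
19 → extends → [6, 8, 19]
1 → replaces 6 → [1, 8, 19]
21 → extends → [1, 8, 19, 21]
15 → replaces 19 → [1, 8, 15, 21]
23 → extends → [1, 8, 15, 21, 23]
10 → replaces 15 → [1, 8, 10, 21, 23]
6 → replaces 8 → [1, 6, 10, 21, 23]
24 → extends → [1, 6, 10, 21, 23, 24]
Longest strictly increasing subsequence has length 6, so deletions = 14 − 6 = 8.

8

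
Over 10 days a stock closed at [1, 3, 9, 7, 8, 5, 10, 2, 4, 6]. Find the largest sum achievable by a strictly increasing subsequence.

29

Let S[i] be the best sum of a strictly increasing subsequence ending at i:
i:      1  2  3  4  5  6  7  8  9 10
a[i]:   1  3  9  7  8  5 10  2  4  6
S:      1  4 13 11 19  9 29  3  8 15
Maximum is 29 (e.g. 1 + 3 + 7 + 8 + 10).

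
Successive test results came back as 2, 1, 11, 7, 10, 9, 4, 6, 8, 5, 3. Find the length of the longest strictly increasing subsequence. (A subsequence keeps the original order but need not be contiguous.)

4

Track the smallest tail for each achievable length (strict):
2 → extends → [2]
1 → replaces 2 → [1]
11 → extends → [1, 11]
7 → replaces 11 → [1, 7]
10 → extends → [1, 7, 10]
9 → replaces 10 → [1, 7, 9]
4 → replaces 7 → [1, 4, 9]
6 → replaces 9 → [1, 4, 6]
8 → extends → [1, 4, 6, 8]
5 → replaces 6 → [1, 4, 5, 8]
3 → replaces 4 → [1, 3, 5, 8]
Four tails, so the longest strictly increasing subsequence has length 4 (e.g. 2, 4, 6, 8).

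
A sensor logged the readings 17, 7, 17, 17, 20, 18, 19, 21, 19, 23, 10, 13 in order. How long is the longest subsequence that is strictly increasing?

6

Let dp[i] be the length of the longest such subsequence ending at index i:
i:      1  2  3  4  5  6  7  8  9 10 11 12
a[i]:  17  7 17 17 20 18 19 21 19 23 10 13
dp:     1  1  2  2  3  3  4  5  4  6  2  3
Maximum dp value is 6.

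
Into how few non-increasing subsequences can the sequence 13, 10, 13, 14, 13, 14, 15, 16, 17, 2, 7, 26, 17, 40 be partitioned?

Place each on the leftmost legal pile:
13 → new pile 1 (tops now [13])
10 → pile 1 (tops now [10])
13 → new pile 2 (tops now [10, 13])
14 → new pile 3 (tops now [10, 13, 14])
13 → pile 2 (tops now [10, 13, 14])
14 → pile 3 (tops now [10, 13, 14])
15 → new pile 4 (tops now [10, 13, 14, 15])
16 → new pile 5 (tops now [10, 13, 14, 15, 16])
17 → new pile 6 (tops now [10, 13, 14, 15, 16, 17])
2 → pile 1 (tops now [2, 13, 14, 15, 16, 17])
7 → pile 2 (tops now [2, 7, 14, 15, 16, 17])
26 → new pile 7 (tops now [2, 7, 14, 15, 16, 17, 26])
17 → pile 6 (tops now [2, 7, 14, 15, 16, 17, 26])
40 → new pile 8 (tops now [2, 7, 14, 15, 16, 17, 26, 40])
Eight piles.

8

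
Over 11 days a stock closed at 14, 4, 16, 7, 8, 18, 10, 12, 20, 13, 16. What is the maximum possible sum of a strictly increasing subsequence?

Let S[i] be the best sum of a strictly increasing subsequence ending at i:
i:      1  2  3  4  5  6  7  8  9 10 11
a[i]:  14  4 16  7  8 18 10 12 20 13 16
S:     14  4 30 11 19 48 29 41 68 54 70
Maximum is 70 (e.g. 4 + 7 + 8 + 10 + 12 + 13 + 16).

70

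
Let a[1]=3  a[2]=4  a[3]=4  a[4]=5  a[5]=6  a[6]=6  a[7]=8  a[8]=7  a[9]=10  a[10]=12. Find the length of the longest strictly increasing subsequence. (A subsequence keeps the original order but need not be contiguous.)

7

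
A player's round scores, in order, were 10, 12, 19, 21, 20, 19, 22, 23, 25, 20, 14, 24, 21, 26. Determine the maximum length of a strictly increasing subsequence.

8

Track the smallest tail for each achievable length (strict):
10 → extends → [10]
12 → extends → [10, 12]
19 → extends → [10, 12, 19]
21 → extends → [10, 12, 19, 21]
20 → replaces 21 → [10, 12, 19, 20]
19 → already a tail → [10, 12, 19, 20]
22 → extends → [10, 12, 19, 20, 22]
23 → extends → [10, 12, 19, 20, 22, 23]
25 → extends → [10, 12, 19, 20, 22, 23, 25]
20 → already a tail → [10, 12, 19, 20, 22, 23, 25]
14 → replaces 19 → [10, 12, 14, 20, 22, 23, 25]
24 → replaces 25 → [10, 12, 14, 20, 22, 23, 24]
21 → replaces 22 → [10, 12, 14, 20, 21, 23, 24]
26 → extends → [10, 12, 14, 20, 21, 23, 24, 26]
Eight tails, so the longest strictly increasing subsequence has length 8 (e.g. 10, 12, 19, 21, 22, 23, 25, 26).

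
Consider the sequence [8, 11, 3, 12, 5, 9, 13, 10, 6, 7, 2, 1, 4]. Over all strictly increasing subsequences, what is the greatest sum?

44

Let S[i] be the best sum of a strictly increasing subsequence ending at i:
i:      1  2  3  4  5  6  7  8  9 10 11 12 13
a[i]:   8 11  3 12  5  9 13 10  6  7  2  1  4
S:      8 19  3 31  8 17 44 27 14 21  2  1  7
Maximum is 44 (e.g. 8 + 11 + 12 + 13).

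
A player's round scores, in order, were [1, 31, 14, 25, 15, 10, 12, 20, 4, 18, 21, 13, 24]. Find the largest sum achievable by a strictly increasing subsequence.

Let S[i] be the best sum of a strictly increasing subsequence ending at i:
i:      1  2  3  4  5  6  7  8  9 10 11 12 13
a[i]:   1 31 14 25 15 10 12 20  4 18 21 13 24
S:      1 32 15 40 30 11 23 50  5 48 71 36 95
Maximum is 95 (e.g. 1 + 14 + 15 + 20 + 21 + 24).

95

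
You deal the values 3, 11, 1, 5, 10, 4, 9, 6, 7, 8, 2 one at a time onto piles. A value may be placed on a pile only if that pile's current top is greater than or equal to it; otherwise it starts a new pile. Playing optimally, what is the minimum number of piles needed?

5

Place each on the leftmost legal pile:
3 → new pile 1 (tops now [3])
11 → new pile 2 (tops now [3, 11])
1 → pile 1 (tops now [1, 11])
5 → pile 2 (tops now [1, 5])
10 → new pile 3 (tops now [1, 5, 10])
4 → pile 2 (tops now [1, 4, 10])
9 → pile 3 (tops now [1, 4, 9])
6 → pile 3 (tops now [1, 4, 6])
7 → new pile 4 (tops now [1, 4, 6, 7])
8 → new pile 5 (tops now [1, 4, 6, 7, 8])
2 → pile 2 (tops now [1, 2, 6, 7, 8])
Five piles.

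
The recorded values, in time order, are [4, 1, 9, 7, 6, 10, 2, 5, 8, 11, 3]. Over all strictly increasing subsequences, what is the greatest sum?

Let S[i] be the best sum of a strictly increasing subsequence ending at i:
i:      1  2  3  4  5  6  7  8  9 10 11
a[i]:   4  1  9  7  6 10  2  5  8 11  3
S:      4  1 13 11 10 23  3  9 19 34  6
Maximum is 34 (e.g. 4 + 9 + 10 + 11).

34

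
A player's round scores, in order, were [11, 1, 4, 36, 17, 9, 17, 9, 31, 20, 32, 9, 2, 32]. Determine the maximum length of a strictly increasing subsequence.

6

Track the smallest tail for each achievable length (strict):
11 → extends → [11]
1 → replaces 11 → [1]
4 → extends → [1, 4]
36 → extends → [1, 4, 36]
17 → replaces 36 → [1, 4, 17]
9 → replaces 17 → [1, 4, 9]
17 → extends → [1, 4, 9, 17]
9 → already a tail → [1, 4, 9, 17]
31 → extends → [1, 4, 9, 17, 31]
20 → replaces 31 → [1, 4, 9, 17, 20]
32 → extends → [1, 4, 9, 17, 20, 32]
9 → already a tail → [1, 4, 9, 17, 20, 32]
2 → replaces 4 → [1, 2, 9, 17, 20, 32]
32 → already a tail → [1, 2, 9, 17, 20, 32]
Six tails, so the longest strictly increasing subsequence has length 6 (e.g. 1, 4, 9, 17, 31, 32).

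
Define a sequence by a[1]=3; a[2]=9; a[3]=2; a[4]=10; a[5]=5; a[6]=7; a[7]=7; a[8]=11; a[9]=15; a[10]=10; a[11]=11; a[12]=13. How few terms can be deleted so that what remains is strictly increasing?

6

Fewest deletions = n − (longest strictly increasing subsequence).
Patience tails:
3 → extends → [3]
9 → extends → [3, 9]
2 → replaces 3 → [2, 9]
10 → extends → [2, 9, 10]
5 → replaces 9 → [2, 5, 10]
7 → replaces 10 → [2, 5, 7]
7 → already a tail → [2, 5, 7]
11 → extends → [2, 5, 7, 11]
15 → extends → [2, 5, 7, 11, 15]
10 → replaces 11 → [2, 5, 7, 10, 15]
11 → replaces 15 → [2, 5, 7, 10, 11]
13 → extends → [2, 5, 7, 10, 11, 13]
Longest strictly increasing subsequence has length 6, so deletions = 12 − 6 = 6.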